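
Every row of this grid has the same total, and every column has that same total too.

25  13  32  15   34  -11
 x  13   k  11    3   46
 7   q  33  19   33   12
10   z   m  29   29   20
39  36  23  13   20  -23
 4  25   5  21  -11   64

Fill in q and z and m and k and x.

Rows 1 and 5 both sum to 108, so that's the common total.
Row 3 has 7 + 33 + 19 + 33 + 12 = 104; the blank must be 108 − 104 = 4.
Column 2 has 13 + 13 + 4 + 36 + 25 = 91; the blank must be 108 − 91 = 17.
Column 1 has 25 + 7 + 10 + 39 + 4 = 85; the blank must be 108 − 85 = 23.
Row 2 has 23 + 13 + 11 + 3 + 46 = 96; the blank must be 108 − 96 = 12.
Row 4 has 10 + 17 + 29 + 29 + 20 = 105; the blank must be 108 − 105 = 3.

q = 4, z = 17, m = 3, k = 12, x = 23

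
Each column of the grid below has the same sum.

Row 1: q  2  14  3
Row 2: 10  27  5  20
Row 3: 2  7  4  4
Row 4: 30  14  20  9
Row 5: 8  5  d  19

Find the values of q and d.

q = 5, d = 12

Column 2 sums to 55 and so does column 4; that's the common total.
In column 1 the known cells total 50, leaving 55 − 50 = 5.
In column 3 the known cells total 43, leaving 55 − 43 = 12.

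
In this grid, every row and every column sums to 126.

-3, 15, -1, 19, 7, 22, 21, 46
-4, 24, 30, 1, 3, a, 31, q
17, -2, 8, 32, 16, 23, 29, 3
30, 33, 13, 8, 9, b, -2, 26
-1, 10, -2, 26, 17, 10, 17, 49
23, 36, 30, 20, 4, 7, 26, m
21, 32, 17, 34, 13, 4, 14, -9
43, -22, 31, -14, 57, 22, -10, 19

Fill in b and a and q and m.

b = 9, a = 29, q = 12, m = -20

Row 6: 23 + 36 + 30 + 20 + 4 + 7 + 26 = 146, so its missing entry is 126 − 146 = -20.
Column 8: 46 + 3 + 26 + 49 − 20 − 9 + 19 = 114, so its missing entry is 126 − 114 = 12.
Row 4: 30 + 33 + 13 + 8 + 9 − 2 + 26 = 117, so its missing entry is 126 − 117 = 9.
Row 2: -4 + 24 + 30 + 1 + 3 + 31 + 12 = 97, so its missing entry is 126 − 97 = 29.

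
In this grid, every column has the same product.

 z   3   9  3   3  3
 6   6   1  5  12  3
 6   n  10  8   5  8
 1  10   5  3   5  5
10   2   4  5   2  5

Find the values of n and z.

Columns 3 and 6 each multiply to 1800, so every column has product 1800.
Column 2: 3×6×10×2 = 360, so the missing entry is 1800 ÷ 360 = 5.
Column 1: 6×6×1×10 = 360, so the missing entry is 1800 ÷ 360 = 5.

n = 5, z = 5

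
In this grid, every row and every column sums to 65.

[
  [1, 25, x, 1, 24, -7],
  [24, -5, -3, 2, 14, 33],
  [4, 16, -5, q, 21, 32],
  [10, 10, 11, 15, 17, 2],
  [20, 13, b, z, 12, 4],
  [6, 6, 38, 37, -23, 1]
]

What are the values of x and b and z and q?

x = 21, b = 3, z = 13, q = -3

Row 3 has 4 + 16 − 5 + 21 + 32 = 68; the blank must be 65 − 68 = -3.
Row 1 has 1 + 25 + 1 + 24 − 7 = 44; the blank must be 65 − 44 = 21.
Column 3 has 21 − 3 − 5 + 11 + 38 = 62; the blank must be 65 − 62 = 3.
Row 5 has 20 + 13 + 3 + 12 + 4 = 52; the blank must be 65 − 52 = 13.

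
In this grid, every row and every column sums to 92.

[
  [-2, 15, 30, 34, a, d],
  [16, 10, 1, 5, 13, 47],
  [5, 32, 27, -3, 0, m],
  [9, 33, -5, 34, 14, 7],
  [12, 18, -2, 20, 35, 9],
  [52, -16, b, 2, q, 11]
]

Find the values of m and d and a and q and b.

The known cells in row 3 total 61, leaving 92 − 61 = 31 for the blank.
The known cells in column 6 total 105, leaving 92 − 105 = -13 for the blank.
The known cells in row 1 total 64, leaving 92 − 64 = 28 for the blank.
The known cells in column 5 total 90, leaving 92 − 90 = 2 for the blank.
The known cells in row 6 total 51, leaving 92 − 51 = 41 for the blank.

m = 31, d = -13, a = 28, q = 2, b = 41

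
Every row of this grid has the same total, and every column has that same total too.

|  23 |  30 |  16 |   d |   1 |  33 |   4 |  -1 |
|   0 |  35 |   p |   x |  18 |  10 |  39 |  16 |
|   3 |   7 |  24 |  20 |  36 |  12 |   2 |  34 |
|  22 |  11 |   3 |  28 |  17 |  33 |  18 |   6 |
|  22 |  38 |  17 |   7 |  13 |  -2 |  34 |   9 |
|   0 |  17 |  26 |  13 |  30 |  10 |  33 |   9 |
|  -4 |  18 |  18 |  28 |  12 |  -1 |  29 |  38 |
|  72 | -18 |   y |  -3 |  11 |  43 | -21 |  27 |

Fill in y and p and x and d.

y = 27, p = 7, x = 13, d = 32

Rows 3 and 4 both sum to 138, so that's the common total.
Row 8 has 72 − 18 − 3 + 11 + 43 − 21 + 27 = 111; the blank must be 138 − 111 = 27.
Column 3 has 16 + 24 + 3 + 17 + 26 + 18 + 27 = 131; the blank must be 138 − 131 = 7.
Row 2 has 0 + 35 + 7 + 18 + 10 + 39 + 16 = 125; the blank must be 138 − 125 = 13.
Row 1 has 23 + 30 + 16 + 1 + 33 + 4 − 1 = 106; the blank must be 138 − 106 = 32.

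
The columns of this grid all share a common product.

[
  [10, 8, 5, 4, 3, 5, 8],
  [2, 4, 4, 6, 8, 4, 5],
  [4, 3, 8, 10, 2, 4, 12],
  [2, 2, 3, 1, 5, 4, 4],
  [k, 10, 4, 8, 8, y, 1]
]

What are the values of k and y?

Columns 2 and 4 each multiply to 1920, so every column has product 1920.
Column 1: 10×2×4×2 = 160, so the missing entry is 1920 ÷ 160 = 12.
Column 6: 5×4×4×4 = 320, so the missing entry is 1920 ÷ 320 = 6.

k = 12, y = 6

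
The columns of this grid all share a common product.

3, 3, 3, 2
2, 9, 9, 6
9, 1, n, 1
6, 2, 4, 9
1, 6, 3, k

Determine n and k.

n = 1, k = 3

Columns 1 and 2 each multiply to 324, so every column has product 324.
Column 3: 3×9×4×3 = 324, so the missing entry is 324 ÷ 324 = 1.
Column 4: 2×6×1×9 = 108, so the missing entry is 324 ÷ 108 = 3.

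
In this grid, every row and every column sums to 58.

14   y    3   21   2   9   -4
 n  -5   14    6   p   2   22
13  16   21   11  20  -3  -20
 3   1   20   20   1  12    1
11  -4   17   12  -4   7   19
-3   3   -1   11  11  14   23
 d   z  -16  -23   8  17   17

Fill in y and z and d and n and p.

y = 13, z = 34, d = 21, n = -1, p = 20

The known cells in row 1 total 45, leaving 58 − 45 = 13 for the blank.
The known cells in column 2 total 24, leaving 58 − 24 = 34 for the blank.
The known cells in column 5 total 38, leaving 58 − 38 = 20 for the blank.
The known cells in row 7 total 37, leaving 58 − 37 = 21 for the blank.
The known cells in row 2 total 59, leaving 58 − 59 = -1 for the blank.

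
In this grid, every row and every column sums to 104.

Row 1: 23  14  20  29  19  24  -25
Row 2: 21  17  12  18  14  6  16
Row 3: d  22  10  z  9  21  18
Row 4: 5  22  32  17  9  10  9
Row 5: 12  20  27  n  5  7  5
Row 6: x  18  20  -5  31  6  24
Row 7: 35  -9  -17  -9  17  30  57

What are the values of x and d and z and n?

x = 10, d = -2, z = 26, n = 28

The known cells in row 6 total 94, leaving 104 − 94 = 10 for the blank.
The known cells in column 1 total 106, leaving 104 − 106 = -2 for the blank.
The known cells in row 3 total 78, leaving 104 − 78 = 26 for the blank.
The known cells in row 5 total 76, leaving 104 − 76 = 28 for the blank.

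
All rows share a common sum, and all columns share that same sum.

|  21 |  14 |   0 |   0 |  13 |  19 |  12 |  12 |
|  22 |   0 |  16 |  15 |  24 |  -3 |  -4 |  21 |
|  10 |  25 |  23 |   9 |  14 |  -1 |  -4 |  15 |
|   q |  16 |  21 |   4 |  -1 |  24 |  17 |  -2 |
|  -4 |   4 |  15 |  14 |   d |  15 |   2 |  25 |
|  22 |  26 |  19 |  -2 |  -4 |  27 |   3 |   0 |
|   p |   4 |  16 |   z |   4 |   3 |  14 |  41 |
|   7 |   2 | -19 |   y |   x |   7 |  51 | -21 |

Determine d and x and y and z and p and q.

d = 20, x = 21, y = 43, z = 8, p = 1, q = 12

Rows 1 and 2 both sum to 91, so that's the common total.
The known cells in row 5 total 71, leaving 91 − 71 = 20 for the blank.
The known cells in column 5 total 70, leaving 91 − 70 = 21 for the blank.
The known cells in row 8 total 48, leaving 91 − 48 = 43 for the blank.
The known cells in row 4 total 79, leaving 91 − 79 = 12 for the blank.
The known cells in column 1 total 90, leaving 91 − 90 = 1 for the blank.
The known cells in row 7 total 83, leaving 91 − 83 = 8 for the blank.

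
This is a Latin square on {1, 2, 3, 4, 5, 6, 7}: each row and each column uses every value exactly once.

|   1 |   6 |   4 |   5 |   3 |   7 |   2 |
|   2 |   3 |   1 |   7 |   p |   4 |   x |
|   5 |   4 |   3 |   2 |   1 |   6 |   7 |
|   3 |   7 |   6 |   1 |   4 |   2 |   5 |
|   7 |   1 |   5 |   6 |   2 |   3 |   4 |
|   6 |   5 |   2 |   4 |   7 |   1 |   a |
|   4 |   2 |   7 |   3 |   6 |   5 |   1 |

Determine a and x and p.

a = 3, x = 6, p = 5

Cell (6,7): row 6 already has {1, 2, 4, 5, 6, 7} → 3.
Cell (2,7): column 7 already has {1, 2, 3, 4, 5, 7} → 6.
For row 2, column 5: row 2 already has {1, 2, 3, 4, 6, 7}; that leaves 5.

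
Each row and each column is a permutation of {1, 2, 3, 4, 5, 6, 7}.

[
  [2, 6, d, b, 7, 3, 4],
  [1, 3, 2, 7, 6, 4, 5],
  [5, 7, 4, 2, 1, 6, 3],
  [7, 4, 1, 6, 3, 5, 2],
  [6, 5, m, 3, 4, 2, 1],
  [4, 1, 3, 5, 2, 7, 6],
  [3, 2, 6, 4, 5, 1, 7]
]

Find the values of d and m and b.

At (row 1, col 4): column 4 already has {2, 3, 4, 5, 6, 7}, so the value is 1.
Cell (1,3): row 1 already has {1, 2, 3, 4, 6, 7} → 5.
Cell (5,3): row 5 already has {1, 2, 3, 4, 5, 6} → 7.

d = 5, m = 7, b = 1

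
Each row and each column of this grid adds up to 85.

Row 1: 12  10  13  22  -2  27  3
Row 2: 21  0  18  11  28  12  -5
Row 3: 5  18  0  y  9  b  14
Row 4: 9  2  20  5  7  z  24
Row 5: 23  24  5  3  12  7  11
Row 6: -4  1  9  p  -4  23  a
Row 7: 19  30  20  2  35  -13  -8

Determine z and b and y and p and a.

z = 18, b = 11, y = 28, p = 14, a = 46

Column 7 has 3 − 5 + 14 + 24 + 11 − 8 = 39; the blank must be 85 − 39 = 46.
Row 6 has -4 + 1 + 9 − 4 + 23 + 46 = 71; the blank must be 85 − 71 = 14.
Column 4 has 22 + 11 + 5 + 3 + 14 + 2 = 57; the blank must be 85 − 57 = 28.
Row 3 has 5 + 18 + 0 + 28 + 9 + 14 = 74; the blank must be 85 − 74 = 11.
Row 4 has 9 + 2 + 20 + 5 + 7 + 24 = 67; the blank must be 85 − 67 = 18.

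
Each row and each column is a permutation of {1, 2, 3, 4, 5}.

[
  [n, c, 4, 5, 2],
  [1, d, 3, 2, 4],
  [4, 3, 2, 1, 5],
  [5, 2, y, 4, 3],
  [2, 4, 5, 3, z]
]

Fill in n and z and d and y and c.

n = 3, z = 1, d = 5, y = 1, c = 1

For row 5, column 5: row 5 already has {2, 3, 4, 5}; that leaves 1.
Cell (1,1): column 1 already has {1, 2, 4, 5} → 3.
For row 1, column 2: row 1 already has {2, 3, 4, 5}; that leaves 1.
Cell (2,2): row 2 already has {1, 2, 3, 4} → 5.
Cell (4,3): row 4 already has {2, 3, 4, 5} → 1.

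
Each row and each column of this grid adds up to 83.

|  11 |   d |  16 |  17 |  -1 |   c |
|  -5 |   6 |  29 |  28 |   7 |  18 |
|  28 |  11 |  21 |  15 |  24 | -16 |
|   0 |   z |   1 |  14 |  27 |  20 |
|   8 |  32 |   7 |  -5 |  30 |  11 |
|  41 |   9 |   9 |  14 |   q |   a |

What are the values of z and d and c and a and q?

z = 21, d = 4, c = 36, a = 14, q = -4

Row 4 has 0 + 1 + 14 + 27 + 20 = 62; the blank must be 83 − 62 = 21.
Column 2 has 6 + 11 + 21 + 32 + 9 = 79; the blank must be 83 − 79 = 4.
Column 5 has -1 + 7 + 24 + 27 + 30 = 87; the blank must be 83 − 87 = -4.
Row 6 has 41 + 9 + 9 + 14 − 4 = 69; the blank must be 83 − 69 = 14.
Row 1 has 11 + 4 + 16 + 17 − 1 = 47; the blank must be 83 − 47 = 36.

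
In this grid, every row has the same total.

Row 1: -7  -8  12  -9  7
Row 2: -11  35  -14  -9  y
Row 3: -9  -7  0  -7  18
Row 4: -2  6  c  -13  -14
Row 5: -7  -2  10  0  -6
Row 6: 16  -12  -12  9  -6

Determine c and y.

c = 18, y = -6

Rows 5 and 6 both add up to -5, so every row sums to -5.
Row 4: -2 + 6 − 13 − 14 = -23, so the missing entry is -5 − (-23) = 18.
Row 2: -11 + 35 − 14 − 9 = 1, so the missing entry is -5 − 1 = -6.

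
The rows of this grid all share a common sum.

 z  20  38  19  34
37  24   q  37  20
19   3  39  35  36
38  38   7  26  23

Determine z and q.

z = 21, q = 14

The complete rows each total 132.
Row 1 is missing 132 − 111 = 21 (since 20 + 38 + 19 + 34 = 111).
Row 2 is missing 132 − 118 = 14 (since 37 + 24 + 37 + 20 = 118).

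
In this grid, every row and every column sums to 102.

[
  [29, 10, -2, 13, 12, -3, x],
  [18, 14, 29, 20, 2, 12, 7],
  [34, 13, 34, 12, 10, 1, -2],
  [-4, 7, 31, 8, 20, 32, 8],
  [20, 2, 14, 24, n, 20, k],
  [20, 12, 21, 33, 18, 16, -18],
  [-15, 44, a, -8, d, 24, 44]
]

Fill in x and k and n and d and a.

x = 43, k = 20, n = 2, d = 38, a = -25

Column 3 has -2 + 29 + 34 + 31 + 14 + 21 = 127; the blank must be 102 − 127 = -25.
Row 7 has -15 + 44 − 25 − 8 + 24 + 44 = 64; the blank must be 102 − 64 = 38.
Column 5 has 12 + 2 + 10 + 20 + 18 + 38 = 100; the blank must be 102 − 100 = 2.
Row 5 has 20 + 2 + 14 + 24 + 2 + 20 = 82; the blank must be 102 − 82 = 20.
Row 1 has 29 + 10 − 2 + 13 + 12 − 3 = 59; the blank must be 102 − 59 = 43.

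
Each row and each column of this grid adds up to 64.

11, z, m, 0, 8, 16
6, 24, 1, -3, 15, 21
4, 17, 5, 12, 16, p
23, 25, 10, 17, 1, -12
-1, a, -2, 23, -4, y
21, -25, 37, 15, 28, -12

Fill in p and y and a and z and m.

p = 10, y = 41, a = 7, z = 16, m = 13

The known cells in column 3 total 51, leaving 64 − 51 = 13 for the blank.
The known cells in row 1 total 48, leaving 64 − 48 = 16 for the blank.
The known cells in row 3 total 54, leaving 64 − 54 = 10 for the blank.
The known cells in column 6 total 23, leaving 64 − 23 = 41 for the blank.
The known cells in row 5 total 57, leaving 64 − 57 = 7 for the blank.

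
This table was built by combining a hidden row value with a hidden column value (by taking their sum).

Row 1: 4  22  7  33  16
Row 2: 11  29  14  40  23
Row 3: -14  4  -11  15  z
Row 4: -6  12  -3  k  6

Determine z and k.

The difference between any two rows is the same in every column — this is an addition table with the headers hidden.
Row 3 minus row 1 is 4 − 22 = -18, so its entry in column 5 is 16 + (-18) = -2.
Row 4 minus row 1 is 12 − 22 = -10, so its entry in column 4 is 33 + (-10) = 23.

z = -2, k = 23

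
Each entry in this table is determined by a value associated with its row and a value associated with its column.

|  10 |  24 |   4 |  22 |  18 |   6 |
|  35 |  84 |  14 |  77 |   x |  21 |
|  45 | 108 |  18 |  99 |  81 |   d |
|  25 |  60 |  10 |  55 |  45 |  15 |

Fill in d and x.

d = 27, x = 63

Each row is a constant multiple of every other row — this is a multiplication table with the headers hidden.
Row 3 is 108/24 = 9/2 times row 1, so its entry in column 6 is 6 × 9/2 = 27.
Row 2 is 84/24 = 7/2 times row 1, so its entry in column 5 is 18 × 7/2 = 63.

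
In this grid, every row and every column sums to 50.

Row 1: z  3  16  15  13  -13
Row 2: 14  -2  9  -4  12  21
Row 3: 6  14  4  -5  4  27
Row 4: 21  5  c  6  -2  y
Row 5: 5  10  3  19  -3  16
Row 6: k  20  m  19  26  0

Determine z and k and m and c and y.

z = 16, k = -12, m = -3, c = 21, y = -1

Row 1: 3 + 16 + 15 + 13 − 13 = 34, so its missing entry is 50 − 34 = 16.
Column 1: 16 + 14 + 6 + 21 + 5 = 62, so its missing entry is 50 − 62 = -12.
Column 6: -13 + 21 + 27 + 16 + 0 = 51, so its missing entry is 50 − 51 = -1.
Row 4: 21 + 5 + 6 − 2 − 1 = 29, so its missing entry is 50 − 29 = 21.
Row 6: -12 + 20 + 19 + 26 + 0 = 53, so its missing entry is 50 − 53 = -3.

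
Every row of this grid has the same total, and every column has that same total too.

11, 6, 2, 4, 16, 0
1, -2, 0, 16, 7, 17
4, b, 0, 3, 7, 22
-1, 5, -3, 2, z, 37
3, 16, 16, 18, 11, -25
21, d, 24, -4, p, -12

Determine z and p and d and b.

z = -1, p = -1, d = 11, b = 3

Rows 1 and 2 both sum to 39, so that's the common total.
Row 3 has 4 + 0 + 3 + 7 + 22 = 36; the blank must be 39 − 36 = 3.
Column 2 has 6 − 2 + 3 + 5 + 16 = 28; the blank must be 39 − 28 = 11.
Row 6 has 21 + 11 + 24 − 4 − 12 = 40; the blank must be 39 − 40 = -1.
Row 4 has -1 + 5 − 3 + 2 + 37 = 40; the blank must be 39 − 40 = -1.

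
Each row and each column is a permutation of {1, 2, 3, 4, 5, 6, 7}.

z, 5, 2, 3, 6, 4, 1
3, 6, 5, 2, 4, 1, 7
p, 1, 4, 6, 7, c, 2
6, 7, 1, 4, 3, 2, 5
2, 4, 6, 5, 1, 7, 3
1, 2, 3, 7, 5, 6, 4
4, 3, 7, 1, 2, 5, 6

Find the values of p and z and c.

For row 3, column 6: column 6 already has {1, 2, 4, 5, 6, 7}; that leaves 3.
Cell (3,1): row 3 already has {1, 2, 3, 4, 6, 7} → 5.
At (row 1, col 1): row 1 already has {1, 2, 3, 4, 5, 6}, so the value is 7.

p = 5, z = 7, c = 3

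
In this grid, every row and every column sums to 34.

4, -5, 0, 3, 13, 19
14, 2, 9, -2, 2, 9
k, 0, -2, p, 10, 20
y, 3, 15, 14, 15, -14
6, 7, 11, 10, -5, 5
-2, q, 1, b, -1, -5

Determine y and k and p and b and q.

Column 2 has -5 + 2 + 0 + 3 + 7 = 7; the blank must be 34 − 7 = 27.
Row 4 has 3 + 15 + 14 + 15 − 14 = 33; the blank must be 34 − 33 = 1.
Column 1 has 4 + 14 + 1 + 6 − 2 = 23; the blank must be 34 − 23 = 11.
Row 3 has 11 + 0 − 2 + 10 + 20 = 39; the blank must be 34 − 39 = -5.
Row 6 has -2 + 27 + 1 − 1 − 5 = 20; the blank must be 34 − 20 = 14.

y = 1, k = 11, p = -5, b = 14, q = 27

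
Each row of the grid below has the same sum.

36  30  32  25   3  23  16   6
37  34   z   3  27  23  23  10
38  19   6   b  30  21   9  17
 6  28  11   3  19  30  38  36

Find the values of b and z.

The complete rows each total 171.
Row 3 is missing 171 − 140 = 31 (since 38 + 19 + 6 + 30 + 21 + 9 + 17 = 140).
Row 2 is missing 171 − 157 = 14 (since 37 + 34 + 3 + 27 + 23 + 23 + 10 = 157).

b = 31, z = 14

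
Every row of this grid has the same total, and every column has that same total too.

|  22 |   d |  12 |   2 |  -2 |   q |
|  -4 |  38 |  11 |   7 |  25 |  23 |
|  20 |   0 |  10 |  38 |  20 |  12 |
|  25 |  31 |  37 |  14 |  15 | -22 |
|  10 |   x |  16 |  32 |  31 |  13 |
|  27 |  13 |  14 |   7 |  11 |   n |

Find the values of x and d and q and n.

x = -2, d = 20, q = 46, n = 28

Rows 2 and 3 both sum to 100, so that's the common total.
The known cells in row 6 total 72, leaving 100 − 72 = 28 for the blank.
The known cells in row 5 total 102, leaving 100 − 102 = -2 for the blank.
The known cells in column 2 total 80, leaving 100 − 80 = 20 for the blank.
The known cells in row 1 total 54, leaving 100 − 54 = 46 for the blank.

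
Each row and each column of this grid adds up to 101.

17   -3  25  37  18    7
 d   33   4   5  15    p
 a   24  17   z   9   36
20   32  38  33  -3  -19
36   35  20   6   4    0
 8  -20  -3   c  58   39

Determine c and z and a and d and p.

Column 6 has 7 + 36 − 19 + 0 + 39 = 63; the blank must be 101 − 63 = 38.
Row 2 has 33 + 4 + 5 + 15 + 38 = 95; the blank must be 101 − 95 = 6.
Column 1 has 17 + 6 + 20 + 36 + 8 = 87; the blank must be 101 − 87 = 14.
Row 3 has 14 + 24 + 17 + 9 + 36 = 100; the blank must be 101 − 100 = 1.
Row 6 has 8 − 20 − 3 + 58 + 39 = 82; the blank must be 101 − 82 = 19.

c = 19, z = 1, a = 14, d = 6, p = 38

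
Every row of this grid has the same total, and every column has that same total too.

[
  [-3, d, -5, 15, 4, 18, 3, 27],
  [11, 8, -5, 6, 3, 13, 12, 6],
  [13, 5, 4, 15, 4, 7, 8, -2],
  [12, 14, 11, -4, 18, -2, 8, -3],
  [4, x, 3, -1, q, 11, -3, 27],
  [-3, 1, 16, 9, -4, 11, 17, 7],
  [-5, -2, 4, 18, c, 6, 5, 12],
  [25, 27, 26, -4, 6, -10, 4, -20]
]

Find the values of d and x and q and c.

d = -5, x = 6, q = 7, c = 16

Rows 2 and 3 both sum to 54, so that's the common total.
Row 1 has -3 − 5 + 15 + 4 + 18 + 3 + 27 = 59; the blank must be 54 − 59 = -5.
Column 2 has -5 + 8 + 5 + 14 + 1 − 2 + 27 = 48; the blank must be 54 − 48 = 6.
Row 7 has -5 − 2 + 4 + 18 + 6 + 5 + 12 = 38; the blank must be 54 − 38 = 16.
Row 5 has 4 + 6 + 3 − 1 + 11 − 3 + 27 = 47; the blank must be 54 − 47 = 7.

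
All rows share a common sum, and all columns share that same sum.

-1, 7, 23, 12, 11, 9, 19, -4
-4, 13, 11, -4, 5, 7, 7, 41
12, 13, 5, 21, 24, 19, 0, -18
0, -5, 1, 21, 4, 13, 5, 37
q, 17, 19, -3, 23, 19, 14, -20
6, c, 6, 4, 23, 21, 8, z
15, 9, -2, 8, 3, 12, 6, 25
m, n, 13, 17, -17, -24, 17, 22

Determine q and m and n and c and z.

Rows 1 and 2 both sum to 76, so that's the common total.
The known cells in row 5 total 69, leaving 76 − 69 = 7 for the blank.
The known cells in column 1 total 35, leaving 76 − 35 = 41 for the blank.
The known cells in row 8 total 69, leaving 76 − 69 = 7 for the blank.
The known cells in column 2 total 61, leaving 76 − 61 = 15 for the blank.
The known cells in row 6 total 83, leaving 76 − 83 = -7 for the blank.

q = 7, m = 41, n = 7, c = 15, z = -7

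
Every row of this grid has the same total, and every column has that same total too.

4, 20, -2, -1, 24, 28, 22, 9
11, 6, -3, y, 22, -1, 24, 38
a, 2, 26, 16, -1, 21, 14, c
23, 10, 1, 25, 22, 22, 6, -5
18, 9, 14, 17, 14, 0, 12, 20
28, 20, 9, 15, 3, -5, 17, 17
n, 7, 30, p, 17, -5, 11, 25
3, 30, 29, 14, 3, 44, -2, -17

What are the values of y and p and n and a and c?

Rows 1 and 4 both sum to 104, so that's the common total.
Column 8: 9 + 38 − 5 + 20 + 17 + 25 − 17 = 87, so its missing entry is 104 − 87 = 17.
Row 3: 2 + 26 + 16 − 1 + 21 + 14 + 17 = 95, so its missing entry is 104 − 95 = 9.
Column 1: 4 + 11 + 9 + 23 + 18 + 28 + 3 = 96, so its missing entry is 104 − 96 = 8.
Row 7: 8 + 7 + 30 + 17 − 5 + 11 + 25 = 93, so its missing entry is 104 − 93 = 11.
Row 2: 11 + 6 − 3 + 22 − 1 + 24 + 38 = 97, so its missing entry is 104 − 97 = 7.

y = 7, p = 11, n = 8, a = 9, c = 17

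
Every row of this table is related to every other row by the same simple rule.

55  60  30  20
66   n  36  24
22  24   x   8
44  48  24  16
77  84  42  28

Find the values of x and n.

x = 12, n = 72

Each row is a constant multiple of every other row — this is a multiplication table with the headers hidden.
Row 3 is 8/20 = 2/5 times row 1, so its entry in column 3 is 30 × 2/5 = 12.
Row 2 is 24/20 = 6/5 times row 1, so its entry in column 2 is 60 × 6/5 = 72.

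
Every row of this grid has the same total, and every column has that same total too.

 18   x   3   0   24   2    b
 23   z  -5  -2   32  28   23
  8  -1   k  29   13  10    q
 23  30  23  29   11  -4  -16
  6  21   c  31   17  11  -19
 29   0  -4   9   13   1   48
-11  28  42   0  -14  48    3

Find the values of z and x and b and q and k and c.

Rows 4 and 6 both sum to 96, so that's the common total.
The known cells in row 2 total 99, leaving 96 − 99 = -3 for the blank.
The known cells in column 2 total 75, leaving 96 − 75 = 21 for the blank.
The known cells in row 5 total 67, leaving 96 − 67 = 29 for the blank.
The known cells in row 1 total 68, leaving 96 − 68 = 28 for the blank.
The known cells in column 7 total 67, leaving 96 − 67 = 29 for the blank.
The known cells in row 3 total 88, leaving 96 − 88 = 8 for the blank.

z = -3, x = 21, b = 28, q = 29, k = 8, c = 29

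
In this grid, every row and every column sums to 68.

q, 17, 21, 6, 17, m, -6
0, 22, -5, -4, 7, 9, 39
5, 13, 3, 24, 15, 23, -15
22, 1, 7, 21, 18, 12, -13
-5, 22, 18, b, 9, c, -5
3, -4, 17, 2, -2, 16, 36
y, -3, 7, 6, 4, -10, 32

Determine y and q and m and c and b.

Column 4 has 6 − 4 + 24 + 21 + 2 + 6 = 55; the blank must be 68 − 55 = 13.
Row 5 has -5 + 22 + 18 + 13 + 9 − 5 = 52; the blank must be 68 − 52 = 16.
Column 6 has 9 + 23 + 12 + 16 + 16 − 10 = 66; the blank must be 68 − 66 = 2.
Row 1 has 17 + 21 + 6 + 17 + 2 − 6 = 57; the blank must be 68 − 57 = 11.
Row 7 has -3 + 7 + 6 + 4 − 10 + 32 = 36; the blank must be 68 − 36 = 32.

y = 32, q = 11, m = 2, c = 16, b = 13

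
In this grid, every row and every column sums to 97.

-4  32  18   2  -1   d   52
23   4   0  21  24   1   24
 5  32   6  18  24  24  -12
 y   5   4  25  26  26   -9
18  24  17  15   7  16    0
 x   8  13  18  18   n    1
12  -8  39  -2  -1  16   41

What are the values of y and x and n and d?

Row 1: -4 + 32 + 18 + 2 − 1 + 52 = 99, so its missing entry is 97 − 99 = -2.
Column 6: -2 + 1 + 24 + 26 + 16 + 16 = 81, so its missing entry is 97 − 81 = 16.
Row 6: 8 + 13 + 18 + 18 + 16 + 1 = 74, so its missing entry is 97 − 74 = 23.
Row 4: 5 + 4 + 25 + 26 + 26 − 9 = 77, so its missing entry is 97 − 77 = 20.

y = 20, x = 23, n = 16, d = -2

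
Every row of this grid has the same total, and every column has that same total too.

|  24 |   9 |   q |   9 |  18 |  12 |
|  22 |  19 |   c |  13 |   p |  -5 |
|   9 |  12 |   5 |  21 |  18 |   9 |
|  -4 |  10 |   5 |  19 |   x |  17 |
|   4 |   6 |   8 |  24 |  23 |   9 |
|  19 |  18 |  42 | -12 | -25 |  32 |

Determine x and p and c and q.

Rows 3 and 5 both sum to 74, so that's the common total.
Row 1 has 24 + 9 + 9 + 18 + 12 = 72; the blank must be 74 − 72 = 2.
Column 3 has 2 + 5 + 5 + 8 + 42 = 62; the blank must be 74 − 62 = 12.
Row 4 has -4 + 10 + 5 + 19 + 17 = 47; the blank must be 74 − 47 = 27.
Row 2 has 22 + 19 + 12 + 13 − 5 = 61; the blank must be 74 − 61 = 13.

x = 27, p = 13, c = 12, q = 2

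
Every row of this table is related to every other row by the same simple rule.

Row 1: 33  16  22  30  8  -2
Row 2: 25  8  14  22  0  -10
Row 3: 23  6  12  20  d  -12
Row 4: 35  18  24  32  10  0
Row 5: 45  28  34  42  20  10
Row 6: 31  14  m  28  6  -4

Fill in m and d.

m = 20, d = -2

The difference between any two rows is the same in every column — this is an addition table with the headers hidden.
Row 6 minus row 1 is 28 − 30 = -2, so its entry in column 3 is 22 + (-2) = 20.
Row 3 minus row 1 is 20 − 30 = -10, so its entry in column 5 is 8 + (-10) = -2.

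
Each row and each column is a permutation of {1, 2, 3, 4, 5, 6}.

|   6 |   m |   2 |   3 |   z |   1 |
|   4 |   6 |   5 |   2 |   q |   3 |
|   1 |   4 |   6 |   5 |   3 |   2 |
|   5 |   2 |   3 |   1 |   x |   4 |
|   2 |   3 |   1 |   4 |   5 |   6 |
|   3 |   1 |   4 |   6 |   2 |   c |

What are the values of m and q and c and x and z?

m = 5, q = 1, c = 5, x = 6, z = 4

For row 1, column 2: column 2 already has {1, 2, 3, 4, 6}; that leaves 5.
For row 6, column 6: row 6 already has {1, 2, 3, 4, 6}; that leaves 5.
For row 1, column 5: row 1 already has {1, 2, 3, 5, 6}; that leaves 4.
At (row 4, col 5): row 4 already has {1, 2, 3, 4, 5}, so the value is 6.
For row 2, column 5: row 2 already has {2, 3, 4, 5, 6}; that leaves 1.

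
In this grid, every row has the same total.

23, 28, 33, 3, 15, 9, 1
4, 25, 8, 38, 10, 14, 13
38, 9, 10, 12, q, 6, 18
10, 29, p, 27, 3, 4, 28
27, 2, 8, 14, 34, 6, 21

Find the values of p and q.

Row 1 sums to 112 and so does row 5; that's the common total.
In row 4 the known cells total 101, leaving 112 − 101 = 11.
In row 3 the known cells total 93, leaving 112 − 93 = 19.

p = 11, q = 19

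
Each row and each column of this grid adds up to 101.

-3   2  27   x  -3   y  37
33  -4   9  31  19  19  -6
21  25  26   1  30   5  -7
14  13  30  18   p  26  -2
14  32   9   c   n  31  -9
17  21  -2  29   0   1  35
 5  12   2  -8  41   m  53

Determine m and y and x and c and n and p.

m = -4, y = 23, x = 18, c = 12, n = 12, p = 2

Row 4: 14 + 13 + 30 + 18 + 26 − 2 = 99, so its missing entry is 101 − 99 = 2.
Column 5: -3 + 19 + 30 + 2 + 0 + 41 = 89, so its missing entry is 101 − 89 = 12.
Row 7: 5 + 12 + 2 − 8 + 41 + 53 = 105, so its missing entry is 101 − 105 = -4.
Row 5: 14 + 32 + 9 + 12 + 31 − 9 = 89, so its missing entry is 101 − 89 = 12.
Column 4: 31 + 1 + 18 + 12 + 29 − 8 = 83, so its missing entry is 101 − 83 = 18.
Row 1: -3 + 2 + 27 + 18 − 3 + 37 = 78, so its missing entry is 101 − 78 = 23.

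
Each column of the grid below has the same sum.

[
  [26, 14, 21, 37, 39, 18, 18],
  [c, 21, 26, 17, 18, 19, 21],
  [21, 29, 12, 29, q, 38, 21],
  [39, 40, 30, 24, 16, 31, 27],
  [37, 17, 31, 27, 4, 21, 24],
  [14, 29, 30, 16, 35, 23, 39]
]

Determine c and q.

Columns 2 and 6 both add up to 150, so every column sums to 150.
Column 1: 26 + 21 + 39 + 37 + 14 = 137, so the missing entry is 150 − 137 = 13.
Column 5: 39 + 18 + 16 + 4 + 35 = 112, so the missing entry is 150 − 112 = 38.

c = 13, q = 38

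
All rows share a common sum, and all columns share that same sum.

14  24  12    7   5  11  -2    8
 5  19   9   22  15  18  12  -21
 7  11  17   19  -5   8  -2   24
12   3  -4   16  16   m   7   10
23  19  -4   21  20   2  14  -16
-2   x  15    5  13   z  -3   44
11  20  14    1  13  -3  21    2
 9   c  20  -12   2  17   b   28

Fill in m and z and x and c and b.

m = 19, z = 7, x = 0, c = -17, b = 32

Rows 1 and 2 both sum to 79, so that's the common total.
The known cells in column 7 total 47, leaving 79 − 47 = 32 for the blank.
The known cells in row 8 total 96, leaving 79 − 96 = -17 for the blank.
The known cells in column 2 total 79, leaving 79 − 79 = 0 for the blank.
The known cells in row 6 total 72, leaving 79 − 72 = 7 for the blank.
The known cells in row 4 total 60, leaving 79 − 60 = 19 for the blank.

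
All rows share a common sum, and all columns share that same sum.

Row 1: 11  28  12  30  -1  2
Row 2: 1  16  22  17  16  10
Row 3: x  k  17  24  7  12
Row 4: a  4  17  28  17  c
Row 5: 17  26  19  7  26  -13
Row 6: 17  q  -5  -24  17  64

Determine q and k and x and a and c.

Rows 1 and 2 both sum to 82, so that's the common total.
The known cells in row 6 total 69, leaving 82 − 69 = 13 for the blank.
The known cells in column 2 total 87, leaving 82 − 87 = -5 for the blank.
The known cells in row 3 total 55, leaving 82 − 55 = 27 for the blank.
The known cells in column 1 total 73, leaving 82 − 73 = 9 for the blank.
The known cells in row 4 total 75, leaving 82 − 75 = 7 for the blank.

q = 13, k = -5, x = 27, a = 9, c = 7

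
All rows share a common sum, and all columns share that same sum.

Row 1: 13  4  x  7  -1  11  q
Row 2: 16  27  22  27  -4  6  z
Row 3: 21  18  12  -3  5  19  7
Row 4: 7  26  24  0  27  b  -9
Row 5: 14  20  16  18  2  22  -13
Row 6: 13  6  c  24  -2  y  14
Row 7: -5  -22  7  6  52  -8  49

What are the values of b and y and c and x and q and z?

b = 4, y = 25, c = -1, x = -1, q = 46, z = -15

Rows 3 and 5 both sum to 79, so that's the common total.
Row 2 has 16 + 27 + 22 + 27 − 4 + 6 = 94; the blank must be 79 − 94 = -15.
Column 7 has -15 + 7 − 9 − 13 + 14 + 49 = 33; the blank must be 79 − 33 = 46.
Row 1 has 13 + 4 + 7 − 1 + 11 + 46 = 80; the blank must be 79 − 80 = -1.
Row 4 has 7 + 26 + 24 + 0 + 27 − 9 = 75; the blank must be 79 − 75 = 4.
Column 6 has 11 + 6 + 19 + 4 + 22 − 8 = 54; the blank must be 79 − 54 = 25.
Row 6 has 13 + 6 + 24 − 2 + 25 + 14 = 80; the blank must be 79 − 80 = -1.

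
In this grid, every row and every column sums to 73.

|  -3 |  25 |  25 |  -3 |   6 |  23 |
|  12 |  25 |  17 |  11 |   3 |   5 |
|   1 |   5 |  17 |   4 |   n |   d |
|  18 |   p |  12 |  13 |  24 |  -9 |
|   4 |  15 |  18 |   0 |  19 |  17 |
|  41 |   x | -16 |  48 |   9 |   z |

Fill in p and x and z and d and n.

The known cells in column 5 total 61, leaving 73 − 61 = 12 for the blank.
The known cells in row 4 total 58, leaving 73 − 58 = 15 for the blank.
The known cells in column 2 total 85, leaving 73 − 85 = -12 for the blank.
The known cells in row 6 total 70, leaving 73 − 70 = 3 for the blank.
The known cells in row 3 total 39, leaving 73 − 39 = 34 for the blank.

p = 15, x = -12, z = 3, d = 34, n = 12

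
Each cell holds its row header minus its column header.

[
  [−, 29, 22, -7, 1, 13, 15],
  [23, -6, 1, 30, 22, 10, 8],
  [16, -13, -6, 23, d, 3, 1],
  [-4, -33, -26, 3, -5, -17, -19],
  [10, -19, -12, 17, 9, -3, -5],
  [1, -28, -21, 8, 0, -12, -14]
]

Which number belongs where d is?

15

16 − 1 = 15.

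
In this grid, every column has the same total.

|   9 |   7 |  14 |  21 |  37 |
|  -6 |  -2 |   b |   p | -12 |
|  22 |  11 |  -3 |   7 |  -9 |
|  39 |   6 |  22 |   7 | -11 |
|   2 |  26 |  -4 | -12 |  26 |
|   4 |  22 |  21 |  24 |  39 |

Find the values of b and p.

b = 20, p = 23

Columns 2 and 5 both add up to 70, so every column sums to 70.
Column 3: 14 − 3 + 22 − 4 + 21 = 50, so the missing entry is 70 − 50 = 20.
Column 4: 21 + 7 + 7 − 12 + 24 = 47, so the missing entry is 70 − 47 = 23.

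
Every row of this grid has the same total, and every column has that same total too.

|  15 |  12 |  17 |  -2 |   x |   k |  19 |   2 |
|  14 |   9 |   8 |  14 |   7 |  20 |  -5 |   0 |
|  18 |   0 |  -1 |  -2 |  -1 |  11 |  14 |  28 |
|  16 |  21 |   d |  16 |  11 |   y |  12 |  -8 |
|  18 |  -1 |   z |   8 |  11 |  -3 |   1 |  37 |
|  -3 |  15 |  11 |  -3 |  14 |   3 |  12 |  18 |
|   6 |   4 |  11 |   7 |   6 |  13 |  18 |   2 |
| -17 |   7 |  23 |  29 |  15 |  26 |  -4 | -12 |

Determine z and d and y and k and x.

Rows 2 and 3 both sum to 67, so that's the common total.
Column 5: 7 − 1 + 11 + 11 + 14 + 6 + 15 = 63, so its missing entry is 67 − 63 = 4.
Row 5: 18 − 1 + 8 + 11 − 3 + 1 + 37 = 71, so its missing entry is 67 − 71 = -4.
Row 1: 15 + 12 + 17 − 2 + 4 + 19 + 2 = 67, so its missing entry is 67 − 67 = 0.
Column 3: 17 + 8 − 1 − 4 + 11 + 11 + 23 = 65, so its missing entry is 67 − 65 = 2.
Row 4: 16 + 21 + 2 + 16 + 11 + 12 − 8 = 70, so its missing entry is 67 − 70 = -3.

z = -4, d = 2, y = -3, k = 0, x = 4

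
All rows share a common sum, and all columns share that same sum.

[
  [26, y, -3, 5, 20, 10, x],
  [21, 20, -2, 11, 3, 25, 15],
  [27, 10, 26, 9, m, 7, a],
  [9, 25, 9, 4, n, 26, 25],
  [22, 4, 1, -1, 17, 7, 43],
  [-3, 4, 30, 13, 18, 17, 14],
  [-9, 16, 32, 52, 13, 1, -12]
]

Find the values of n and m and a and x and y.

Rows 2 and 5 both sum to 93, so that's the common total.
Column 2 has 20 + 10 + 25 + 4 + 4 + 16 = 79; the blank must be 93 − 79 = 14.
Row 4 has 9 + 25 + 9 + 4 + 26 + 25 = 98; the blank must be 93 − 98 = -5.
Column 5 has 20 + 3 − 5 + 17 + 18 + 13 = 66; the blank must be 93 − 66 = 27.
Row 1 has 26 + 14 − 3 + 5 + 20 + 10 = 72; the blank must be 93 − 72 = 21.
Row 3 has 27 + 10 + 26 + 9 + 27 + 7 = 106; the blank must be 93 − 106 = -13.

n = -5, m = 27, a = -13, x = 21, y = 14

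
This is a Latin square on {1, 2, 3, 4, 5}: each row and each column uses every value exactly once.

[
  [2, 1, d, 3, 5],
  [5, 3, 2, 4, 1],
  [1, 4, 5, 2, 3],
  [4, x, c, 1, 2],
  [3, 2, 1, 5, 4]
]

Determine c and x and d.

c = 3, x = 5, d = 4

At (row 4, col 2): column 2 already has {1, 2, 3, 4}, so the value is 5.
Cell (4,3): row 4 already has {1, 2, 4, 5} → 3.
For row 1, column 3: row 1 already has {1, 2, 3, 5}; that leaves 4.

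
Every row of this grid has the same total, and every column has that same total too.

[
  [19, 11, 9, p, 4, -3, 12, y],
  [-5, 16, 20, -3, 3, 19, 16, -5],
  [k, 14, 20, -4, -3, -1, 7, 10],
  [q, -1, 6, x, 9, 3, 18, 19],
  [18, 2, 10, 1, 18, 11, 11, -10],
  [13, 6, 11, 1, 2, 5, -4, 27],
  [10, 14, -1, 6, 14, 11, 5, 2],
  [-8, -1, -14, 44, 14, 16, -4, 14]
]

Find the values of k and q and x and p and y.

Rows 2 and 5 both sum to 61, so that's the common total.
Column 8 has -5 + 10 + 19 − 10 + 27 + 2 + 14 = 57; the blank must be 61 − 57 = 4.
Row 1 has 19 + 11 + 9 + 4 − 3 + 12 + 4 = 56; the blank must be 61 − 56 = 5.
Row 3 has 14 + 20 − 4 − 3 − 1 + 7 + 10 = 43; the blank must be 61 − 43 = 18.
Column 1 has 19 − 5 + 18 + 18 + 13 + 10 − 8 = 65; the blank must be 61 − 65 = -4.
Row 4 has -4 − 1 + 6 + 9 + 3 + 18 + 19 = 50; the blank must be 61 − 50 = 11.

k = 18, q = -4, x = 11, p = 5, y = 4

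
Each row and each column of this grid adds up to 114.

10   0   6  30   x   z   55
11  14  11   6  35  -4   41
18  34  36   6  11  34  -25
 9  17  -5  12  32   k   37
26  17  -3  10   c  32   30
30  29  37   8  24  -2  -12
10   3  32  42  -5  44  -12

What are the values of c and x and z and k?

c = 2, x = 15, z = -2, k = 12

Row 5 has 26 + 17 − 3 + 10 + 32 + 30 = 112; the blank must be 114 − 112 = 2.
Column 5 has 35 + 11 + 32 + 2 + 24 − 5 = 99; the blank must be 114 − 99 = 15.
Row 4 has 9 + 17 − 5 + 12 + 32 + 37 = 102; the blank must be 114 − 102 = 12.
Row 1 has 10 + 0 + 6 + 30 + 15 + 55 = 116; the blank must be 114 − 116 = -2.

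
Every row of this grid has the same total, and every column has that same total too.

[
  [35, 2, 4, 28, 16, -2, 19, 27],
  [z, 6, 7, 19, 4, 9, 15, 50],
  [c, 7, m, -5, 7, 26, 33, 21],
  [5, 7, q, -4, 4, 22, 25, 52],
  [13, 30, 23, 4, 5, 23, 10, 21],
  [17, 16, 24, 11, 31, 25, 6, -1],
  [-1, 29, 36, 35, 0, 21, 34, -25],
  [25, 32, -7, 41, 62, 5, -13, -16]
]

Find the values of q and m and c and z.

Rows 1 and 5 both sum to 129, so that's the common total.
The known cells in row 2 total 110, leaving 129 − 110 = 19 for the blank.
The known cells in row 4 total 111, leaving 129 − 111 = 18 for the blank.
The known cells in column 1 total 113, leaving 129 − 113 = 16 for the blank.
The known cells in row 3 total 105, leaving 129 − 105 = 24 for the blank.

q = 18, m = 24, c = 16, z = 19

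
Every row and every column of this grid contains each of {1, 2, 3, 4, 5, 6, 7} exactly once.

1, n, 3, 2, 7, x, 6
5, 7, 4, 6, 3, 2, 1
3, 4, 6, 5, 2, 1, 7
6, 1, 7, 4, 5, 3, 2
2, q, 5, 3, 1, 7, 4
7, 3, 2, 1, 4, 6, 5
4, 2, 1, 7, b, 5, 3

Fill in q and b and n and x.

q = 6, b = 6, n = 5, x = 4

At (row 5, col 2): row 5 already has {1, 2, 3, 4, 5, 7}, so the value is 6.
For row 1, column 2: column 2 already has {1, 2, 3, 4, 6, 7}; that leaves 5.
At (row 7, col 5): row 7 already has {1, 2, 3, 4, 5, 7}, so the value is 6.
Cell (1,6): row 1 already has {1, 2, 3, 5, 6, 7} → 4.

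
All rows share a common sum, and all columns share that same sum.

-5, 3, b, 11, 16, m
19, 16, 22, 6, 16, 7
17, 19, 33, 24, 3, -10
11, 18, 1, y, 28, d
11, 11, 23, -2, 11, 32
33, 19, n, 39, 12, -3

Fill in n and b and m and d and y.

Rows 2 and 3 both sum to 86, so that's the common total.
Column 4 has 11 + 6 + 24 − 2 + 39 = 78; the blank must be 86 − 78 = 8.
Row 4 has 11 + 18 + 1 + 8 + 28 = 66; the blank must be 86 − 66 = 20.
Column 6 has 7 − 10 + 20 + 32 − 3 = 46; the blank must be 86 − 46 = 40.
Row 1 has -5 + 3 + 11 + 16 + 40 = 65; the blank must be 86 − 65 = 21.
Row 6 has 33 + 19 + 39 + 12 − 3 = 100; the blank must be 86 − 100 = -14.

n = -14, b = 21, m = 40, d = 20, y = 8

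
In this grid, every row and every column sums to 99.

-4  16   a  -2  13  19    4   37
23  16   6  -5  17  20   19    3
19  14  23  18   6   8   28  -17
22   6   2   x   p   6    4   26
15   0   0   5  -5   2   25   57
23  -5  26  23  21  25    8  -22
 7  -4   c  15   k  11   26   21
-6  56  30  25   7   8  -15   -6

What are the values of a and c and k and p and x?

a = 16, c = -4, k = 27, p = 13, x = 20

The known cells in row 1 total 83, leaving 99 − 83 = 16 for the blank.
The known cells in column 3 total 103, leaving 99 − 103 = -4 for the blank.
The known cells in row 7 total 72, leaving 99 − 72 = 27 for the blank.
The known cells in column 5 total 86, leaving 99 − 86 = 13 for the blank.
The known cells in row 4 total 79, leaving 99 − 79 = 20 for the blank.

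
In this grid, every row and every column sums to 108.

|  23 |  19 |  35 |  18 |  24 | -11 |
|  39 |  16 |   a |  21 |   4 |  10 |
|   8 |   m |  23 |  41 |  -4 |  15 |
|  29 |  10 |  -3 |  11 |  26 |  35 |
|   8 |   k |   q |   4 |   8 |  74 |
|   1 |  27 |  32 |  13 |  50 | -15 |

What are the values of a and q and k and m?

Row 2 has 39 + 16 + 21 + 4 + 10 = 90; the blank must be 108 − 90 = 18.
Row 3 has 8 + 23 + 41 − 4 + 15 = 83; the blank must be 108 − 83 = 25.
Column 2 has 19 + 16 + 25 + 10 + 27 = 97; the blank must be 108 − 97 = 11.
Row 5 has 8 + 11 + 4 + 8 + 74 = 105; the blank must be 108 − 105 = 3.

a = 18, q = 3, k = 11, m = 25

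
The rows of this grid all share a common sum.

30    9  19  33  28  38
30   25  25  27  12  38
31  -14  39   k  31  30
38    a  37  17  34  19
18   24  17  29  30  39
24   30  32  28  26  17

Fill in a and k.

The complete rows each total 157.
Row 4 is missing 157 − 145 = 12 (since 38 + 37 + 17 + 34 + 19 = 145).
Row 3 is missing 157 − 117 = 40 (since 31 − 14 + 39 + 31 + 30 = 117).

a = 12, k = 40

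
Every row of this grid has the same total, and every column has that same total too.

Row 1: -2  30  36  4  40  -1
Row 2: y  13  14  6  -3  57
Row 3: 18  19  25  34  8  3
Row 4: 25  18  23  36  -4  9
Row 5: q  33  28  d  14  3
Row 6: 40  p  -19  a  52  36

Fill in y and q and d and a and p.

Rows 1 and 3 both sum to 107, so that's the common total.
Column 2: 30 + 13 + 19 + 18 + 33 = 113, so its missing entry is 107 − 113 = -6.
Row 6: 40 − 6 − 19 + 52 + 36 = 103, so its missing entry is 107 − 103 = 4.
Column 4: 4 + 6 + 34 + 36 + 4 = 84, so its missing entry is 107 − 84 = 23.
Row 5: 33 + 28 + 23 + 14 + 3 = 101, so its missing entry is 107 − 101 = 6.
Row 2: 13 + 14 + 6 − 3 + 57 = 87, so its missing entry is 107 − 87 = 20.

y = 20, q = 6, d = 23, a = 4, p = -6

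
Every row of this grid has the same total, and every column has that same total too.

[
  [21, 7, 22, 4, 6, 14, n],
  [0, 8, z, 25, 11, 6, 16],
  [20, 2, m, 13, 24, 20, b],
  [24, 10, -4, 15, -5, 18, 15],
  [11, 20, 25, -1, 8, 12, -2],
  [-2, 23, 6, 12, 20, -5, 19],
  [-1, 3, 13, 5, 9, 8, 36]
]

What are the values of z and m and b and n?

z = 7, m = 4, b = -10, n = -1

Rows 4 and 5 both sum to 73, so that's the common total.
Row 2: 0 + 8 + 25 + 11 + 6 + 16 = 66, so its missing entry is 73 − 66 = 7.
Row 1: 21 + 7 + 22 + 4 + 6 + 14 = 74, so its missing entry is 73 − 74 = -1.
Column 7: -1 + 16 + 15 − 2 + 19 + 36 = 83, so its missing entry is 73 − 83 = -10.
Row 3: 20 + 2 + 13 + 24 + 20 − 10 = 69, so its missing entry is 73 − 69 = 4.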